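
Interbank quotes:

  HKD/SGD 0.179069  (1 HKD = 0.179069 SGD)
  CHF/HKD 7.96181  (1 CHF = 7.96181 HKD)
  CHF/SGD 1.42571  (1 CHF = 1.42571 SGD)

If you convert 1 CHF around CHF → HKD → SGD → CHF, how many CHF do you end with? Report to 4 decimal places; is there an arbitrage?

1.0000 (no arbitrage)

Around CHF → HKD → SGD → CHF: 1 × 7.96181 × 0.179069 ÷ 1.42571 = 1.000002
Product ≈ 1 (deviation 0.000%, within rounding noise).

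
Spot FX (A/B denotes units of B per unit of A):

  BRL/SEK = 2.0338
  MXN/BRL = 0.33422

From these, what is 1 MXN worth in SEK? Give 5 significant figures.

MXN/SEK = 0.67974

1 MXN × 0.33422 = 0.33422 BRL
0.33422 BRL × 2.0338 = 0.679737 SEK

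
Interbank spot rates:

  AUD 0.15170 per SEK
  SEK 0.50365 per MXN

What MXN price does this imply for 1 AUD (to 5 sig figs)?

AUD/MXN = 13.088

1 AUD ÷ 0.15170 = 6.59196 SEK
6.59196 SEK ÷ 0.50365 = 13.0884 MXN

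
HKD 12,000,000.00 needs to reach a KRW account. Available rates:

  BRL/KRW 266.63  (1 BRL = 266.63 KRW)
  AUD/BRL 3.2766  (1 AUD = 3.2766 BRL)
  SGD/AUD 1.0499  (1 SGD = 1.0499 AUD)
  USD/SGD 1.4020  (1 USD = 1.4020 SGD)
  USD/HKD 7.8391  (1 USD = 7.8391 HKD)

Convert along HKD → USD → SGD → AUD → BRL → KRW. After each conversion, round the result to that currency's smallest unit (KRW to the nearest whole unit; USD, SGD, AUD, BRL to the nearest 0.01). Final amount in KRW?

KRW 1,968,536,305

HKD 12,000,000.00 ÷ 7.8391 = USD 1,530,787.97
USD 1,530,787.97 × 1.4020 = SGD 2,146,164.73
SGD 2,146,164.73 × 1.0499 = AUD 2,253,258.35
AUD 2,253,258.35 × 3.2766 = BRL 7,383,026.31
BRL 7,383,026.31 × 266.63 = KRW 1,968,536,305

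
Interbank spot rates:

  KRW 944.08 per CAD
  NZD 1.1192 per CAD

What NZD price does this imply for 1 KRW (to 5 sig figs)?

KRW/NZD = 0.0011855

1 KRW ÷ 944.08 = 0.00105923 CAD
0.00105923 CAD × 1.1192 = 0.00118549 NZD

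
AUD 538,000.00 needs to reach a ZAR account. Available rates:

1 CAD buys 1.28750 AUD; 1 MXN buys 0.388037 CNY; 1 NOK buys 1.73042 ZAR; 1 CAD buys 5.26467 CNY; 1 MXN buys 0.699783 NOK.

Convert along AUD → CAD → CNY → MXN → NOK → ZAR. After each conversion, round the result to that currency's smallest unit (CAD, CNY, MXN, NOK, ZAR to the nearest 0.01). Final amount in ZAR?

ZAR 6,865,117.43

AUD 538,000.00 ÷ 1.28750 = CAD 417,864.08
CAD 417,864.08 × 5.26467 = CNY 2,199,916.49
CNY 2,199,916.49 ÷ 0.388037 = MXN 5,669,347.23
MXN 5,669,347.23 × 0.699783 = NOK 3,967,312.81
NOK 3,967,312.81 × 1.73042 = ZAR 6,865,117.43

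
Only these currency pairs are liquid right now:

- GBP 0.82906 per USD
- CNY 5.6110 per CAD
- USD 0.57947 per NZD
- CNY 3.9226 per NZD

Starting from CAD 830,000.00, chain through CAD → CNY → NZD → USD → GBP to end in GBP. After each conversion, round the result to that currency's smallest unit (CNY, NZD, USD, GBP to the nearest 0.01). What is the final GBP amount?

GBP 570,376.02

CAD 830,000.00 × 5.6110 = CNY 4,657,130.00
CNY 4,657,130.00 ÷ 3.9226 = NZD 1,187,255.90
NZD 1,187,255.90 × 0.57947 = USD 687,979.18
USD 687,979.18 × 0.82906 = GBP 570,376.02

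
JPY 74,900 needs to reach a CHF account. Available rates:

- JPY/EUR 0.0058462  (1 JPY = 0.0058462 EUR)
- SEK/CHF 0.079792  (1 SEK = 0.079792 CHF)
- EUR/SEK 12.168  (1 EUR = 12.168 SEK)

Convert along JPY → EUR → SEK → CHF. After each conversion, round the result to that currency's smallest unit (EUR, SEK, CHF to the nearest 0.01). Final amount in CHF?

JPY 74,900 × 0.0058462 = EUR 437.88
EUR 437.88 × 12.168 = SEK 5,328.12
SEK 5,328.12 × 0.079792 = CHF 425.14

CHF 425.14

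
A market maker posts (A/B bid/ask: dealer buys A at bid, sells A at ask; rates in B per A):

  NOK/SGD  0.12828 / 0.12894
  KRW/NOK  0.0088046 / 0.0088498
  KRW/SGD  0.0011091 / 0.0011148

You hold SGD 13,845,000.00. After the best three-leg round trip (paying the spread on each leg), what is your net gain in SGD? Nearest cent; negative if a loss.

Best loop SGD → KRW → NOK → SGD:
SGD 13,845,000.00 ÷ 0.0011148 (buy KRW at ask) = KRW 12,419,268,030
KRW 12,419,268,030 × 0.0088046 (sell KRW at bid) = NOK 109,346,687.30
NOK 109,346,687.30 × 0.12828 (sell NOK at bid) = SGD 14,026,993.05

Net profit: SGD 181,993.05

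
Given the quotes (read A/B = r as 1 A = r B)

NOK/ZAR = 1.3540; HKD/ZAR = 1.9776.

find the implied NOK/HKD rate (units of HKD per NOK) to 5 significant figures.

1 NOK × 1.3540 = 1.354 ZAR
1.354 ZAR ÷ 1.9776 = 0.684668 HKD

NOK/HKD = 0.68467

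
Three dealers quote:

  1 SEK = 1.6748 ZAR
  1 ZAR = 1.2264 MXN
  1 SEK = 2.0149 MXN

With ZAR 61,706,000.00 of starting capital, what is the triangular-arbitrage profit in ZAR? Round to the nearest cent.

Profit: ZAR 1,196,657.24

Profitable loop is ZAR → MXN → SEK → ZAR:
ZAR 61,706,000.00 × 1.2264 = MXN 75,676,238.40
MXN 75,676,238.40 ÷ 2.0149 = SEK 37,558,309.79
SEK 37,558,309.79 × 1.6748 = ZAR 62,902,657.24
Profit = ZAR 62,902,657.24 − ZAR 61,706,000.00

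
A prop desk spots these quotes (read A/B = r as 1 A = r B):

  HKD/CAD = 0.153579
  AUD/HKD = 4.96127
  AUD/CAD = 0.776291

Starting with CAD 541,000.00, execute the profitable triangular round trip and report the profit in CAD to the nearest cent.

Profitable loop is CAD → HKD → AUD → CAD:
CAD 541,000.00 ÷ 0.153579 = HKD 3,522,617.02
HKD 3,522,617.02 ÷ 4.96127 = AUD 710,023.24
AUD 710,023.24 × 0.776291 = CAD 551,184.65
Profit = CAD 551,184.65 − CAD 541,000.00

Profit: CAD 10,184.65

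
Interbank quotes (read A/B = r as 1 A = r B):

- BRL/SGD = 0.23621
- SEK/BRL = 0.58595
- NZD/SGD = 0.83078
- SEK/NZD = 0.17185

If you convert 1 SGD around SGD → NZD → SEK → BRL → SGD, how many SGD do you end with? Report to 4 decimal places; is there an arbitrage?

0.9694 (arbitrage exists)

Around SGD → NZD → SEK → BRL → SGD: 1 ÷ 0.83078 ÷ 0.17185 × 0.58595 × 0.23621 = 0.969445
Product < 1; profitable direction is SGD → BRL → SEK → NZD → SGD.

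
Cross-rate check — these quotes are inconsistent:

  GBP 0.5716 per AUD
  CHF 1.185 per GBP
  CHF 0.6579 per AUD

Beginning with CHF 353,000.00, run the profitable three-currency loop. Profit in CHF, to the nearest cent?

Profit: CHF 10,433.86

Profitable loop is CHF → AUD → GBP → CHF:
CHF 353,000.00 ÷ 0.6579 = AUD 536,555.71
AUD 536,555.71 × 0.5716 = GBP 306,695.24
GBP 306,695.24 × 1.185 = CHF 363,433.86
Profit = CHF 363,433.86 − CHF 353,000.00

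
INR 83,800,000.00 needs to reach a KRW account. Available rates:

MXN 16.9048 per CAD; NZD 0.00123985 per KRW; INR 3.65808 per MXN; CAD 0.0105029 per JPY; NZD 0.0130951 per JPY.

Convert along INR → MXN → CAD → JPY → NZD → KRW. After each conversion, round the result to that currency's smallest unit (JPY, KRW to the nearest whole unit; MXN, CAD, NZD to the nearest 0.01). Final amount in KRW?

INR 83,800,000.00 ÷ 3.65808 = MXN 22,908,192.28
MXN 22,908,192.28 ÷ 16.9048 = CAD 1,355,129.45
CAD 1,355,129.45 ÷ 0.0105029 = JPY 129,024,312
JPY 129,024,312 × 0.0130951 = NZD 1,689,586.27
NZD 1,689,586.27 ÷ 0.00123985 = KRW 1,362,734,419

KRW 1,362,734,419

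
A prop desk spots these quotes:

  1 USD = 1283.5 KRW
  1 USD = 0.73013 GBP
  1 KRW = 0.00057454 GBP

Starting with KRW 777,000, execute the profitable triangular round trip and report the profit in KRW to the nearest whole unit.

Profitable loop is KRW → GBP → USD → KRW:
KRW 777,000 × 0.00057454 = GBP 446.42
GBP 446.42 ÷ 0.73013 = USD 611.42
USD 611.42 × 1283.5 = KRW 784,760
Profit = KRW 784,760 − KRW 777,000

Profit: KRW 7,760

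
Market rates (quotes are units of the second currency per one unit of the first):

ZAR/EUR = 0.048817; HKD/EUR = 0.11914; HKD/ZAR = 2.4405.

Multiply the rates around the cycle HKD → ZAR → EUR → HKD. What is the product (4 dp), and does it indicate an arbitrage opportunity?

Around HKD → ZAR → EUR → HKD: 1 × 2.4405 × 0.048817 ÷ 0.11914 = 0.999982
Product ≈ 1 (deviation 0.002%, within rounding noise).

1.0000 (no arbitrage)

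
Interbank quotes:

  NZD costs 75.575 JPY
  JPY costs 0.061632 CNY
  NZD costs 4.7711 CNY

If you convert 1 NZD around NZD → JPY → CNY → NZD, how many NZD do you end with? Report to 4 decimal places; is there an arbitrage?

0.9763 (arbitrage exists)

Around NZD → JPY → CNY → NZD: 1 × 75.575 × 0.061632 ÷ 4.7711 = 0.976261
Product < 1; profitable direction is NZD → CNY → JPY → NZD.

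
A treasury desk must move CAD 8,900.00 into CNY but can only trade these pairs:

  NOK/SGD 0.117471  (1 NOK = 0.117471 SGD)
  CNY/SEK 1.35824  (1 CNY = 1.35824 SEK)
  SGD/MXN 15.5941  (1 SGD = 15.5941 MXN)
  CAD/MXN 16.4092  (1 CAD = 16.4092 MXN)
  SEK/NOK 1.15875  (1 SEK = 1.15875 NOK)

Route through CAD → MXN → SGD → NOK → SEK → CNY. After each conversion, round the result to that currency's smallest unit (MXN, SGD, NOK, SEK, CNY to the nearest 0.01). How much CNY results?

CNY 50,654.74

CAD 8,900.00 × 16.4092 = MXN 146,041.88
MXN 146,041.88 ÷ 15.5941 = SGD 9,365.20
SGD 9,365.20 ÷ 0.117471 = NOK 79,723.51
NOK 79,723.51 ÷ 1.15875 = SEK 68,801.30
SEK 68,801.30 ÷ 1.35824 = CNY 50,654.74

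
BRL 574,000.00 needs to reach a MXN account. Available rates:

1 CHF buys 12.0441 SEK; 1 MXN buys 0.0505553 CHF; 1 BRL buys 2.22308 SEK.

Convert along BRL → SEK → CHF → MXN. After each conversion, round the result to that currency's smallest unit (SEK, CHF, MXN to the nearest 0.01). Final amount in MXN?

BRL 574,000.00 × 2.22308 = SEK 1,276,047.92
SEK 1,276,047.92 ÷ 12.0441 = CHF 105,947.97
CHF 105,947.97 ÷ 0.0505553 = MXN 2,095,684.73

MXN 2,095,684.73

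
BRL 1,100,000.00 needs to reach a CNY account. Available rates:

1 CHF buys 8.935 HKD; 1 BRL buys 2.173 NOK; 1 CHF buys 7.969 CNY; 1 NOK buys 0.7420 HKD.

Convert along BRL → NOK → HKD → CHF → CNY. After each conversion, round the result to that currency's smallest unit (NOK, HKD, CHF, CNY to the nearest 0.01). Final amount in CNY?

BRL 1,100,000.00 × 2.173 = NOK 2,390,300.00
NOK 2,390,300.00 × 0.7420 = HKD 1,773,602.60
HKD 1,773,602.60 ÷ 8.935 = CHF 198,500.57
CHF 198,500.57 × 7.969 = CNY 1,581,851.04

CNY 1,581,851.04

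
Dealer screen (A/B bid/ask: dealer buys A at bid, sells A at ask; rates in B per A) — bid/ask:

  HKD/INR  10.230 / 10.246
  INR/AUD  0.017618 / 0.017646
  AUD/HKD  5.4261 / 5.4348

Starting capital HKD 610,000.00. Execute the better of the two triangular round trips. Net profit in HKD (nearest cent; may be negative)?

Best loop HKD → AUD → INR → HKD:
HKD 610,000.00 ÷ 5.4348 (buy AUD at ask) = AUD 112,239.64
AUD 112,239.64 ÷ 0.017646 (buy INR at ask) = INR 6,360,627.95
INR 6,360,627.95 ÷ 10.246 (buy HKD at ask) = HKD 620,791.33

Net profit: HKD 10,791.33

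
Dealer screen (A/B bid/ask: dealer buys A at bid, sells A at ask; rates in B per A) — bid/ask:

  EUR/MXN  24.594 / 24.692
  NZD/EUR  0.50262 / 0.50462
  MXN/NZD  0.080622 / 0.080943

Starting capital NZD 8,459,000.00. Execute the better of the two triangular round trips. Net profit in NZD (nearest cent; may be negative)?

Net result: NZD -28,729.17 (no profitable arbitrage after spreads)

Best loop NZD → EUR → MXN → NZD:
NZD 8,459,000.00 × 0.50262 (sell NZD at bid) = EUR 4,251,662.58
EUR 4,251,662.58 × 24.594 (sell EUR at bid) = MXN 104,565,389.49
MXN 104,565,389.49 × 0.080622 (sell MXN at bid) = NZD 8,430,270.83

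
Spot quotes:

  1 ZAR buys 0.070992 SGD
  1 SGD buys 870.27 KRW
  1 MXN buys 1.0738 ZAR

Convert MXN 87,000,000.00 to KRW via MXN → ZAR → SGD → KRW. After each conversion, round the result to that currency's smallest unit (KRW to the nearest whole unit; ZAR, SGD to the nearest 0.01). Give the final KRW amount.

MXN 87,000,000.00 × 1.0738 = ZAR 93,420,600.00
ZAR 93,420,600.00 × 0.070992 = SGD 6,632,115.24
SGD 6,632,115.24 × 870.27 = KRW 5,771,730,930

KRW 5,771,730,930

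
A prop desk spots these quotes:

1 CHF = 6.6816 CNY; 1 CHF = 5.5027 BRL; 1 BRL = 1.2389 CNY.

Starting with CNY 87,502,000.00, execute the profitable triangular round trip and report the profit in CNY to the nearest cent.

Profit: CNY 1,777,057.37

Profitable loop is CNY → CHF → BRL → CNY:
CNY 87,502,000.00 ÷ 6.6816 = CHF 13,095,965.04
CHF 13,095,965.04 × 5.5027 = BRL 72,063,166.82
BRL 72,063,166.82 × 1.2389 = CNY 89,279,057.37
Profit = CNY 89,279,057.37 − CNY 87,502,000.00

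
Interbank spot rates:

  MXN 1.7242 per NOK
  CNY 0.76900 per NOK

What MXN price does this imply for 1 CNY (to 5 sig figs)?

1 CNY ÷ 0.76900 = 1.30039 NOK
1.30039 NOK × 1.7242 = 2.24213 MXN

CNY/MXN = 2.2421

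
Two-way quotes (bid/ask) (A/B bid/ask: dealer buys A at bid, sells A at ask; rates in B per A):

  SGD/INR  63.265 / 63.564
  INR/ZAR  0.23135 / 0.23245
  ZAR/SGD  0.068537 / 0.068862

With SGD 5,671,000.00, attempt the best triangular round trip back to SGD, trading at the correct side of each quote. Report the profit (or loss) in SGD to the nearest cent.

Best loop SGD → INR → ZAR → SGD:
SGD 5,671,000.00 × 63.265 (sell SGD at bid) = INR 358,775,815.00
INR 358,775,815.00 × 0.23135 (sell INR at bid) = ZAR 83,002,784.80
ZAR 83,002,784.80 × 0.068537 (sell ZAR at bid) = SGD 5,688,761.86

Net profit: SGD 17,761.86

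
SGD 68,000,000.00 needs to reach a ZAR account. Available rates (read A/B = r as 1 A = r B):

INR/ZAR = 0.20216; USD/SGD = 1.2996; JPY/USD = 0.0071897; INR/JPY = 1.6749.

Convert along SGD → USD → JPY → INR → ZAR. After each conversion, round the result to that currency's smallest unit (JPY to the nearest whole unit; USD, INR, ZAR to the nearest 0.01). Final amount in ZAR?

ZAR 878,404,975.69

SGD 68,000,000.00 ÷ 1.2996 = USD 52,323,791.94
USD 52,323,791.94 ÷ 0.0071897 = JPY 7,277,604,342
JPY 7,277,604,342 ÷ 1.6749 = INR 4,345,097,821.96
INR 4,345,097,821.96 × 0.20216 = ZAR 878,404,975.69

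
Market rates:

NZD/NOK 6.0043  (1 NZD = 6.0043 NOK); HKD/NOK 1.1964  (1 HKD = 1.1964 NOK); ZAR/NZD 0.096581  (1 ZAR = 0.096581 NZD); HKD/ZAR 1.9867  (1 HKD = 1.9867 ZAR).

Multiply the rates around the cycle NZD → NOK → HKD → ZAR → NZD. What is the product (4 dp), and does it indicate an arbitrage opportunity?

0.9630 (arbitrage exists)

Around NZD → NOK → HKD → ZAR → NZD: 1 × 6.0043 ÷ 1.1964 × 1.9867 × 0.096581 = 0.962964
Product < 1; profitable direction is NZD → ZAR → HKD → NOK → NZD.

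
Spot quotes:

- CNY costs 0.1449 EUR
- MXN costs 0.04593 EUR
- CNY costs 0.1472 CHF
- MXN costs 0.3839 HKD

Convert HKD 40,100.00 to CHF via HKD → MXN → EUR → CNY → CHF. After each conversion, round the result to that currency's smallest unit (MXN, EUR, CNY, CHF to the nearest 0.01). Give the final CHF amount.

CHF 4,873.74

HKD 40,100.00 ÷ 0.3839 = MXN 104,454.28
MXN 104,454.28 × 0.04593 = EUR 4,797.59
EUR 4,797.59 ÷ 0.1449 = CNY 33,109.66
CNY 33,109.66 × 0.1472 = CHF 4,873.74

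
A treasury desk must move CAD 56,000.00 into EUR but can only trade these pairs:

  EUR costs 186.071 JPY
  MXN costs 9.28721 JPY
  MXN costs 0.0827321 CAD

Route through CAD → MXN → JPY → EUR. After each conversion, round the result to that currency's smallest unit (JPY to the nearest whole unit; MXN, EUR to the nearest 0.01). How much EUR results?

EUR 33,784.74

CAD 56,000.00 ÷ 0.0827321 = MXN 676,883.58
MXN 676,883.58 × 9.28721 = JPY 6,286,360
JPY 6,286,360 ÷ 186.071 = EUR 33,784.74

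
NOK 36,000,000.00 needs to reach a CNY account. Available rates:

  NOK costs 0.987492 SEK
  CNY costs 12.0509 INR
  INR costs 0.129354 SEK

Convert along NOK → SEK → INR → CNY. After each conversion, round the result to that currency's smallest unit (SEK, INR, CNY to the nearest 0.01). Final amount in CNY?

CNY 22,805,349.96

NOK 36,000,000.00 × 0.987492 = SEK 35,549,712.00
SEK 35,549,712.00 ÷ 0.129354 = INR 274,824,991.88
INR 274,824,991.88 ÷ 12.0509 = CNY 22,805,349.96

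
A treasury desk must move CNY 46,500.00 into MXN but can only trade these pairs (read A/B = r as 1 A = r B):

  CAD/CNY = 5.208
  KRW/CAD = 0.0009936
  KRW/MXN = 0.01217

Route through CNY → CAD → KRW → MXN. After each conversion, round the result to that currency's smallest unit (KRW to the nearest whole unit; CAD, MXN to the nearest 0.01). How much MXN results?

CNY 46,500.00 ÷ 5.208 = CAD 8,928.57
CAD 8,928.57 ÷ 0.0009936 = KRW 8,986,081
KRW 8,986,081 × 0.01217 = MXN 109,360.61

MXN 109,360.61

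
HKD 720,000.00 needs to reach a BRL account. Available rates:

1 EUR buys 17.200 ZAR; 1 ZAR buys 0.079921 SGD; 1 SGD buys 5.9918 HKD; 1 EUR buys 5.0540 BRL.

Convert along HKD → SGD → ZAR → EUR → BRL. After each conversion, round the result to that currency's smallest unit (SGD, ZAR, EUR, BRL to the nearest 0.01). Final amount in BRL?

BRL 441,795.26

HKD 720,000.00 ÷ 5.9918 = SGD 120,164.22
SGD 120,164.22 ÷ 0.079921 = ZAR 1,503,537.49
ZAR 1,503,537.49 ÷ 17.200 = EUR 87,414.97
EUR 87,414.97 × 5.0540 = BRL 441,795.26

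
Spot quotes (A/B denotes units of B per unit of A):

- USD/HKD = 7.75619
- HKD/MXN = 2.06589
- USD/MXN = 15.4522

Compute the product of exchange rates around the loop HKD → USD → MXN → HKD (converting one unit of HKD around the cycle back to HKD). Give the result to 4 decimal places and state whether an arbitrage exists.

Around HKD → USD → MXN → HKD: 1 ÷ 7.75619 × 15.4522 ÷ 2.06589 = 0.964350
Product < 1; profitable direction is HKD → MXN → USD → HKD.

0.9644 (arbitrage exists)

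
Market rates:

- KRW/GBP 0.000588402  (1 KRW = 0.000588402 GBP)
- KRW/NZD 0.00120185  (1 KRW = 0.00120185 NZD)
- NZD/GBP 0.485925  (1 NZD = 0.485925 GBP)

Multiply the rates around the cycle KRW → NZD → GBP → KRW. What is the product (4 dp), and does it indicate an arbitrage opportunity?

0.9925 (arbitrage exists)

Around KRW → NZD → GBP → KRW: 1 × 0.00120185 × 0.485925 ÷ 0.000588402 = 0.992534
Product < 1; profitable direction is KRW → GBP → NZD → KRW.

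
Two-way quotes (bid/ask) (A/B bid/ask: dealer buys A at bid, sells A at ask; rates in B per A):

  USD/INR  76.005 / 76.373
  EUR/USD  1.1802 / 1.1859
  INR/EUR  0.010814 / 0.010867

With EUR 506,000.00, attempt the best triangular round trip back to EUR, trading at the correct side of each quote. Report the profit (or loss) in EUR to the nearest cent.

Net profit: EUR 8,106.31

Best loop EUR → INR → USD → EUR:
EUR 506,000.00 ÷ 0.010867 (buy INR at ask) = INR 46,562,988.87
INR 46,562,988.87 ÷ 76.373 (buy USD at ask) = USD 609,678.67
USD 609,678.67 ÷ 1.1859 (buy EUR at ask) = EUR 514,106.31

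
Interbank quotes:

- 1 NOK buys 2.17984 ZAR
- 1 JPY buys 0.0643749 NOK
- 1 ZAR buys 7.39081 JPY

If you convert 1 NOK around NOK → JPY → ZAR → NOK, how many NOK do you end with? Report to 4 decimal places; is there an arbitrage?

Around NOK → JPY → ZAR → NOK: 1 ÷ 0.0643749 ÷ 7.39081 ÷ 2.17984 = 0.964199
Product < 1; profitable direction is NOK → ZAR → JPY → NOK.

0.9642 (arbitrage exists)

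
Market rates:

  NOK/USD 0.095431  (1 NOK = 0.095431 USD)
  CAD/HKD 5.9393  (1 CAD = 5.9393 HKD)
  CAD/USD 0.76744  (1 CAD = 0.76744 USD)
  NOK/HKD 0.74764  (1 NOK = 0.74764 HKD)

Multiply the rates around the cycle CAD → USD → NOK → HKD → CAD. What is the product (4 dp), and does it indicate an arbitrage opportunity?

Around CAD → USD → NOK → HKD → CAD: 1 × 0.76744 ÷ 0.095431 × 0.74764 ÷ 5.9393 = 1.012307
Product > 1; profitable direction is CAD → USD → NOK → HKD → CAD.

1.0123 (arbitrage exists)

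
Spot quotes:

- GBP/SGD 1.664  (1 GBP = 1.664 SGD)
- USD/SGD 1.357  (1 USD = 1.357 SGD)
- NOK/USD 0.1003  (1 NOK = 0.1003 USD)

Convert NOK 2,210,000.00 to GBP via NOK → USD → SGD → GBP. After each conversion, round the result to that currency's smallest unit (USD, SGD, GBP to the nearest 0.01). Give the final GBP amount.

GBP 180,767.24

NOK 2,210,000.00 × 0.1003 = USD 221,663.00
USD 221,663.00 × 1.357 = SGD 300,796.69
SGD 300,796.69 ÷ 1.664 = GBP 180,767.24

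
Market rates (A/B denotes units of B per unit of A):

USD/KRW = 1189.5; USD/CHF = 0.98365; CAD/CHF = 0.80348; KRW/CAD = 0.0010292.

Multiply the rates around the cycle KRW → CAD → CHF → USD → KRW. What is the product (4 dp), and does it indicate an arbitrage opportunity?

Around KRW → CAD → CHF → USD → KRW: 1 × 0.0010292 × 0.80348 ÷ 0.98365 × 1189.5 = 0.999997
Product ≈ 1 (deviation 0.000%, within rounding noise).

1.0000 (no arbitrage)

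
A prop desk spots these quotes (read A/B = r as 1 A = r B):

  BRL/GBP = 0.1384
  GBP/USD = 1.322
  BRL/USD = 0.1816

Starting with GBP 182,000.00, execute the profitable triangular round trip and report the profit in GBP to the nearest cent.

Profitable loop is GBP → USD → BRL → GBP:
GBP 182,000.00 × 1.322 = USD 240,604.00
USD 240,604.00 ÷ 0.1816 = BRL 1,324,911.89
BRL 1,324,911.89 × 0.1384 = GBP 183,367.81
Profit = GBP 183,367.81 − GBP 182,000.00

Profit: GBP 1,367.81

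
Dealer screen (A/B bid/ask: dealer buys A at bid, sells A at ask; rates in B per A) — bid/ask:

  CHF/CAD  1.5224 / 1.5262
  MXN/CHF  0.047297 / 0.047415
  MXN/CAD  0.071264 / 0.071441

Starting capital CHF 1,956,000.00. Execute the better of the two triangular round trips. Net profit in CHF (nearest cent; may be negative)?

Net profit: CHF 15,440.60

Best loop CHF → CAD → MXN → CHF:
CHF 1,956,000.00 × 1.5224 (sell CHF at bid) = CAD 2,977,814.40
CAD 2,977,814.40 ÷ 0.071441 (buy MXN at ask) = MXN 41,682,148.91
MXN 41,682,148.91 × 0.047297 (sell MXN at bid) = CHF 1,971,440.60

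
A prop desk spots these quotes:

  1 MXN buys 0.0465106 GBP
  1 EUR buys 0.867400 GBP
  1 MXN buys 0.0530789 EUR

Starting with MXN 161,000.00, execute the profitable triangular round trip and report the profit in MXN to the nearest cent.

Profitable loop is MXN → GBP → EUR → MXN:
MXN 161,000.00 × 0.0465106 = GBP 7,488.21
GBP 7,488.21 ÷ 0.867400 = EUR 8,632.93
EUR 8,632.93 ÷ 0.0530789 = MXN 162,643.42
Profit = MXN 162,643.42 − MXN 161,000.00

Profit: MXN 1,643.42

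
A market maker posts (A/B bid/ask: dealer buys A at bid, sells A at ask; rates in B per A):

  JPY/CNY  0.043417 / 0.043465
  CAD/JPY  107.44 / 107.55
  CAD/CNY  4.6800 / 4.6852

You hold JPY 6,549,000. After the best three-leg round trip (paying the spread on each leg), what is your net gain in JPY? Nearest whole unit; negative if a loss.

Best loop JPY → CAD → CNY → JPY:
JPY 6,549,000 ÷ 107.55 (buy CAD at ask) = CAD 60,892.61
CAD 60,892.61 × 4.6800 (sell CAD at bid) = CNY 284,977.41
CNY 284,977.41 ÷ 0.043465 (buy JPY at ask) = JPY 6,556,480

Net profit: JPY 7,480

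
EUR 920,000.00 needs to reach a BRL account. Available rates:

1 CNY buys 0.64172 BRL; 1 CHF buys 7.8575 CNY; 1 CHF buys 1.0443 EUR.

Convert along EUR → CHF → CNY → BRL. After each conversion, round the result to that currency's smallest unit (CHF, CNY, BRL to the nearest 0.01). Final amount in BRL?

BRL 4,442,142.78

EUR 920,000.00 ÷ 1.0443 = CHF 880,972.90
CHF 880,972.90 × 7.8575 = CNY 6,922,244.56
CNY 6,922,244.56 × 0.64172 = BRL 4,442,142.78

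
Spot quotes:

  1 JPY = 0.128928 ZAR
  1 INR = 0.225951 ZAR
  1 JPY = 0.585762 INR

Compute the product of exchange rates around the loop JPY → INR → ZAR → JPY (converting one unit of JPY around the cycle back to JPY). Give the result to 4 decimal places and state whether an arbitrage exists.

Around JPY → INR → ZAR → JPY: 1 × 0.585762 × 0.225951 ÷ 0.128928 = 1.026569
Product > 1; profitable direction is JPY → INR → ZAR → JPY.

1.0266 (arbitrage exists)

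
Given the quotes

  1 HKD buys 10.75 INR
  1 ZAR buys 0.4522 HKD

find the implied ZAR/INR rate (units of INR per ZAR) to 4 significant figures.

ZAR/INR = 4.861

1 ZAR × 0.4522 = 0.4522 HKD
0.4522 HKD × 10.75 = 4.86115 INR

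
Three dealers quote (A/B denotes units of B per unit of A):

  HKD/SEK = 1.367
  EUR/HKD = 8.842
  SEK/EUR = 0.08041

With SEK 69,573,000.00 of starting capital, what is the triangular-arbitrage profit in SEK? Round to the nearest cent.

Profit: SEK 2,010,288.10

Profitable loop is SEK → HKD → EUR → SEK:
SEK 69,573,000.00 ÷ 1.367 = HKD 50,894,659.84
HKD 50,894,659.84 ÷ 8.842 = EUR 5,756,012.20
EUR 5,756,012.20 ÷ 0.08041 = SEK 71,583,288.10
Profit = SEK 71,583,288.10 − SEK 69,573,000.00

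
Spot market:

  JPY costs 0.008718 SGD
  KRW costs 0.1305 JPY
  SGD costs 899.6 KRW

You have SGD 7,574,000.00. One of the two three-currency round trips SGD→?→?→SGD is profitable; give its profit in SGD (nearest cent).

Profit: SGD 177,792.23

Profitable loop is SGD → KRW → JPY → SGD:
SGD 7,574,000.00 × 899.6 = KRW 6,813,570,400
KRW 6,813,570,400 × 0.1305 = JPY 889,170,937
JPY 889,170,937 × 0.008718 = SGD 7,751,792.23
Profit = SGD 7,751,792.23 − SGD 7,574,000.00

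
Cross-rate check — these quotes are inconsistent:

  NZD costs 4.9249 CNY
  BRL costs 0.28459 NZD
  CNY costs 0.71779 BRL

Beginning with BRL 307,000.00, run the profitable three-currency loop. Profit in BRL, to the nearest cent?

Profitable loop is BRL → NZD → CNY → BRL:
BRL 307,000.00 × 0.28459 = NZD 87,369.13
NZD 87,369.13 × 4.9249 = CNY 430,284.23
CNY 430,284.23 × 0.71779 = BRL 308,853.72
Profit = BRL 308,853.72 − BRL 307,000.00

Profit: BRL 1,853.72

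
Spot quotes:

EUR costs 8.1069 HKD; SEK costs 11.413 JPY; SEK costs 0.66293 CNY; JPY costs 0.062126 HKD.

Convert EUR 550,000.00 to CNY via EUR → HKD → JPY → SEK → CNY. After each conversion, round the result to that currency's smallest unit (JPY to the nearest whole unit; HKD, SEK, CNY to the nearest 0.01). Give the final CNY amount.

EUR 550,000.00 × 8.1069 = HKD 4,458,795.00
HKD 4,458,795.00 ÷ 0.062126 = JPY 71,770,193
JPY 71,770,193 ÷ 11.413 = SEK 6,288,459.91
SEK 6,288,459.91 × 0.66293 = CNY 4,168,808.73

CNY 4,168,808.73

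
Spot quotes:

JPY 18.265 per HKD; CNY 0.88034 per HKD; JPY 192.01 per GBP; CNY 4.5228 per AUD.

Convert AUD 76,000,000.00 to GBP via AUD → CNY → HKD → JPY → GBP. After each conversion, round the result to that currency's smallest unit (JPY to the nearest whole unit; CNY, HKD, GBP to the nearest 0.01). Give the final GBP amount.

AUD 76,000,000.00 × 4.5228 = CNY 343,732,800.00
CNY 343,732,800.00 ÷ 0.88034 = HKD 390,454,597.09
HKD 390,454,597.09 × 18.265 = JPY 7,131,653,216
JPY 7,131,653,216 ÷ 192.01 = GBP 37,142,092.68

GBP 37,142,092.68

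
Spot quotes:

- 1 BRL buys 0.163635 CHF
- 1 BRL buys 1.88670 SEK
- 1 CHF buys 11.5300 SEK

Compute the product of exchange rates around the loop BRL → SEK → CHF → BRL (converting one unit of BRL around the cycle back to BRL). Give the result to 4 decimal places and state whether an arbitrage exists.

Around BRL → SEK → CHF → BRL: 1 × 1.88670 ÷ 11.5300 ÷ 0.163635 = 0.999994
Product ≈ 1 (deviation 0.001%, within rounding noise).

1.0000 (no arbitrage)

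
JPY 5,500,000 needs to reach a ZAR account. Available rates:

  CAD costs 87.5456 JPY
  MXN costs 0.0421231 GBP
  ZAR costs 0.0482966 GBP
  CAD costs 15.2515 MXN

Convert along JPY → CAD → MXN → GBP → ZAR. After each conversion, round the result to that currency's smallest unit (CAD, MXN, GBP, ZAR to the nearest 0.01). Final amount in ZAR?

ZAR 835,689.05

JPY 5,500,000 ÷ 87.5456 = CAD 62,824.40
CAD 62,824.40 × 15.2515 = MXN 958,166.34
MXN 958,166.34 × 0.0421231 = GBP 40,360.94
GBP 40,360.94 ÷ 0.0482966 = ZAR 835,689.05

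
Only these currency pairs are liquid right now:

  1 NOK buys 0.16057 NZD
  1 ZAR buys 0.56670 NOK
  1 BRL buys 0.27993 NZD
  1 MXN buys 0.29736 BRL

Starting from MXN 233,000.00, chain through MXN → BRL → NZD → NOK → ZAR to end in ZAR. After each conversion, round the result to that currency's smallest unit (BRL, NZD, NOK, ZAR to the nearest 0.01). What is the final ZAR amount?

MXN 233,000.00 × 0.29736 = BRL 69,284.88
BRL 69,284.88 × 0.27993 = NZD 19,394.92
NZD 19,394.92 ÷ 0.16057 = NOK 120,787.94
NOK 120,787.94 ÷ 0.56670 = ZAR 213,142.65

ZAR 213,142.65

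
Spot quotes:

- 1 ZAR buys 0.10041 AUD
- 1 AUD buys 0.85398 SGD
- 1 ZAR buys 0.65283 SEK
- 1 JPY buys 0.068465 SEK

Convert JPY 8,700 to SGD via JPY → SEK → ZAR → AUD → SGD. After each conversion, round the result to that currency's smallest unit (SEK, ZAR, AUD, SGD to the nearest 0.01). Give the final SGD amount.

JPY 8,700 × 0.068465 = SEK 595.65
SEK 595.65 ÷ 0.65283 = ZAR 912.41
ZAR 912.41 × 0.10041 = AUD 91.62
AUD 91.62 × 0.85398 = SGD 78.24

SGD 78.24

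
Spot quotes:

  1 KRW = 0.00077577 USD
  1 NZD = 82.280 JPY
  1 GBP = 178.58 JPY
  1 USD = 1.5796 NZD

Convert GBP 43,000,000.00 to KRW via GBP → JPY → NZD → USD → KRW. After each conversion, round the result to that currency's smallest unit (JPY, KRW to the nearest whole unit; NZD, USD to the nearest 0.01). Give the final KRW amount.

GBP 43,000,000.00 × 178.58 = JPY 7,678,940,000
JPY 7,678,940,000 ÷ 82.280 = NZD 93,326,932.43
NZD 93,326,932.43 ÷ 1.5796 = USD 59,082,636.38
USD 59,082,636.38 ÷ 0.00077577 = KRW 76,159,991,209

KRW 76,159,991,209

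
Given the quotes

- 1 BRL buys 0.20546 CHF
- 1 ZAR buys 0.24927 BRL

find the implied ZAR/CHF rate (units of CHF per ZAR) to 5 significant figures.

ZAR/CHF = 0.051215

1 ZAR × 0.24927 = 0.24927 BRL
0.24927 BRL × 0.20546 = 0.051215 CHF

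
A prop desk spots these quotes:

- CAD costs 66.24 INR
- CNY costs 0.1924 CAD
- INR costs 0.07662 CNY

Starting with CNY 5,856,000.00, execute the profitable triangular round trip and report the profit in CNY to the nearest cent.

Profitable loop is CNY → INR → CAD → CNY:
CNY 5,856,000.00 ÷ 0.07662 = INR 76,429,130.78
INR 76,429,130.78 ÷ 66.24 = CAD 1,153,821.42
CAD 1,153,821.42 ÷ 0.1924 = CNY 5,996,992.82
Profit = CNY 5,996,992.82 − CNY 5,856,000.00

Profit: CNY 140,992.82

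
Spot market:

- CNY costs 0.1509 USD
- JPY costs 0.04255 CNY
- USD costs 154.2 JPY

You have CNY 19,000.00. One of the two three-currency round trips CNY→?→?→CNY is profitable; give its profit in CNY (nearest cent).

Profit: CNY 190.24

Profitable loop is CNY → JPY → USD → CNY:
CNY 19,000.00 ÷ 0.04255 = JPY 446,533
JPY 446,533 ÷ 154.2 = USD 2,895.81
USD 2,895.81 ÷ 0.1509 = CNY 19,190.24
Profit = CNY 19,190.24 − CNY 19,000.00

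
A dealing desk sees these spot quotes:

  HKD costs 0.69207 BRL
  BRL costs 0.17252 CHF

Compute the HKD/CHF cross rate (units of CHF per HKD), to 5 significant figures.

1 HKD × 0.69207 = 0.69207 BRL
0.69207 BRL × 0.17252 = 0.119396 CHF

HKD/CHF = 0.11940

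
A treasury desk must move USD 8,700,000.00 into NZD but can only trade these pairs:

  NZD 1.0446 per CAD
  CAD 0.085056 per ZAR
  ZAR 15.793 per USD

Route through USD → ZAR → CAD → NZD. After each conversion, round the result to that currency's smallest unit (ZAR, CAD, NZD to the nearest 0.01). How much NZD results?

NZD 12,207,841.01

USD 8,700,000.00 × 15.793 = ZAR 137,399,100.00
ZAR 137,399,100.00 × 0.085056 = CAD 11,686,617.85
CAD 11,686,617.85 × 1.0446 = NZD 12,207,841.01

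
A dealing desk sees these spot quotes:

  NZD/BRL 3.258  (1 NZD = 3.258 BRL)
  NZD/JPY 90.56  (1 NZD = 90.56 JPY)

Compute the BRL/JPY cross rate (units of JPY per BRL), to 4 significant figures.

BRL/JPY = 27.80

1 BRL ÷ 3.258 = 0.306937 NZD
0.306937 NZD × 90.56 = 27.7962 JPY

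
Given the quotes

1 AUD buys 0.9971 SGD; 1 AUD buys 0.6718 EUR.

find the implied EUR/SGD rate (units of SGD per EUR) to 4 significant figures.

EUR/SGD = 1.484

1 EUR ÷ 0.6718 = 1.48854 AUD
1.48854 AUD × 0.9971 = 1.48422 SGD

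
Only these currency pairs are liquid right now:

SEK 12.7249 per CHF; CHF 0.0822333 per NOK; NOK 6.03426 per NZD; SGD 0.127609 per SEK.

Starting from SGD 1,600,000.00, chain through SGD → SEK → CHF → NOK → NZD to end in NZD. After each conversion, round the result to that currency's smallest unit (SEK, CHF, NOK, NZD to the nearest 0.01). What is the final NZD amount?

NZD 1,985,695.08

SGD 1,600,000.00 ÷ 0.127609 = SEK 12,538,300.59
SEK 12,538,300.59 ÷ 12.7249 = CHF 985,335.88
CHF 985,335.88 ÷ 0.0822333 = NOK 11,982,200.40
NOK 11,982,200.40 ÷ 6.03426 = NZD 1,985,695.08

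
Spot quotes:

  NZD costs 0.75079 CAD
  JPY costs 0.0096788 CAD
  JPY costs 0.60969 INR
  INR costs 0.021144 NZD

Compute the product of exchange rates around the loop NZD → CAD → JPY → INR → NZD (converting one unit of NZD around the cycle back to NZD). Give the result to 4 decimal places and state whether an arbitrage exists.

1.0000 (no arbitrage)

Around NZD → CAD → JPY → INR → NZD: 1 × 0.75079 ÷ 0.0096788 × 0.60969 × 0.021144 = 0.999984
Product ≈ 1 (deviation 0.002%, within rounding noise).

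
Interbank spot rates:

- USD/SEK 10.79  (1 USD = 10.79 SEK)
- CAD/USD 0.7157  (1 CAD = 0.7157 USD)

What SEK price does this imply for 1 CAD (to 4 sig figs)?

CAD/SEK = 7.722

1 CAD × 0.7157 = 0.7157 USD
0.7157 USD × 10.79 = 7.7224 SEK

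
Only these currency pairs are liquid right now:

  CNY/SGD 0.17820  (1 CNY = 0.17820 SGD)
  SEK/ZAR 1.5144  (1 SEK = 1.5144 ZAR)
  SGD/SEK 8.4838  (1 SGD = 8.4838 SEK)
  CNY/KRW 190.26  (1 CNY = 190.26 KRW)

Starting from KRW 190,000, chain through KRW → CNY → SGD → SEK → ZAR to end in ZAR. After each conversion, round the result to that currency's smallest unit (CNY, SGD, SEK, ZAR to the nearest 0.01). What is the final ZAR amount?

ZAR 2,286.41

KRW 190,000 ÷ 190.26 = CNY 998.63
CNY 998.63 × 0.17820 = SGD 177.96
SGD 177.96 × 8.4838 = SEK 1,509.78
SEK 1,509.78 × 1.5144 = ZAR 2,286.41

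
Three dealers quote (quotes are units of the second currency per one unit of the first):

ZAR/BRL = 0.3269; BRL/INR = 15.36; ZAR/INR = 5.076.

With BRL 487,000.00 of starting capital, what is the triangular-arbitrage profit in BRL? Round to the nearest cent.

Profitable loop is BRL → ZAR → INR → BRL:
BRL 487,000.00 ÷ 0.3269 = ZAR 1,489,752.22
ZAR 1,489,752.22 × 5.076 = INR 7,561,982.26
INR 7,561,982.26 ÷ 15.36 = BRL 492,316.55
Profit = BRL 492,316.55 − BRL 487,000.00

Profit: BRL 5,316.55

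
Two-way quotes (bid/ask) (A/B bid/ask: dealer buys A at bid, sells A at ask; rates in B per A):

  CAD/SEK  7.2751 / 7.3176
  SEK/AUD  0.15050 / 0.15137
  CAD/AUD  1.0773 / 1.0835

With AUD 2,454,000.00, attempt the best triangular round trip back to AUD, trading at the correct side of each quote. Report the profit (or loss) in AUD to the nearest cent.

Best loop AUD → CAD → SEK → AUD:
AUD 2,454,000.00 ÷ 1.0835 (buy CAD at ask) = CAD 2,264,882.33
CAD 2,264,882.33 × 7.2751 (sell CAD at bid) = SEK 16,477,245.41
SEK 16,477,245.41 × 0.15050 (sell SEK at bid) = AUD 2,479,825.43

Net profit: AUD 25,825.43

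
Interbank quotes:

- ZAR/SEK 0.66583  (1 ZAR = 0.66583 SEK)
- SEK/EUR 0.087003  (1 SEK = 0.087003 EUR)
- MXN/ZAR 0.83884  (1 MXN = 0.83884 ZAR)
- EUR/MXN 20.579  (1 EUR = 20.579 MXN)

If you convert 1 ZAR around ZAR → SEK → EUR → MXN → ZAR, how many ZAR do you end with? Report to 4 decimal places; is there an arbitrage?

1.0000 (no arbitrage)

Around ZAR → SEK → EUR → MXN → ZAR: 1 × 0.66583 × 0.087003 × 20.579 × 0.83884 = 1.000002
Product ≈ 1 (deviation 0.000%, within rounding noise).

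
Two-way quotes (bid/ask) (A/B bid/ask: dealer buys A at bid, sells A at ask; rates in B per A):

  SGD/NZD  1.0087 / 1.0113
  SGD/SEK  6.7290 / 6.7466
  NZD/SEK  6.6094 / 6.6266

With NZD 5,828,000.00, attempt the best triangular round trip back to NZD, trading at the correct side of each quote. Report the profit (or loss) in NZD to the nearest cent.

Best loop NZD → SGD → SEK → NZD:
NZD 5,828,000.00 ÷ 1.0113 (buy SGD at ask) = SGD 5,762,879.46
SGD 5,762,879.46 × 6.7290 (sell SGD at bid) = SEK 38,778,415.90
SEK 38,778,415.90 ÷ 6.6266 (buy NZD at ask) = NZD 5,851,932.50

Net profit: NZD 23,932.50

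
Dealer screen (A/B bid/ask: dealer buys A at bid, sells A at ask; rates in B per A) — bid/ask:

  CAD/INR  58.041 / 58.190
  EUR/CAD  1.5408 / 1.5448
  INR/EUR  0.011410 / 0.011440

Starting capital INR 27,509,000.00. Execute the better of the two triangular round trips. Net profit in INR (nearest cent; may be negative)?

Net profit: INR 560,947.73

Best loop INR → EUR → CAD → INR:
INR 27,509,000.00 × 0.011410 (sell INR at bid) = EUR 313,877.69
EUR 313,877.69 × 1.5408 (sell EUR at bid) = CAD 483,622.74
CAD 483,622.74 × 58.041 (sell CAD at bid) = INR 28,069,947.73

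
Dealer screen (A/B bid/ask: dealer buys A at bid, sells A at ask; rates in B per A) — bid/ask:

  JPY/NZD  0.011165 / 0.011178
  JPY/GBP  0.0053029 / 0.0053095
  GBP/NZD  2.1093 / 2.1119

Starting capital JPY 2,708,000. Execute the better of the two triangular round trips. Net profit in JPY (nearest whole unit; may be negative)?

Best loop JPY → GBP → NZD → JPY:
JPY 2,708,000 × 0.0053029 (sell JPY at bid) = GBP 14,360.25
GBP 14,360.25 × 2.1093 (sell GBP at bid) = NZD 30,290.08
NZD 30,290.08 ÷ 0.011178 (buy JPY at ask) = JPY 2,709,794

Net profit: JPY 1,794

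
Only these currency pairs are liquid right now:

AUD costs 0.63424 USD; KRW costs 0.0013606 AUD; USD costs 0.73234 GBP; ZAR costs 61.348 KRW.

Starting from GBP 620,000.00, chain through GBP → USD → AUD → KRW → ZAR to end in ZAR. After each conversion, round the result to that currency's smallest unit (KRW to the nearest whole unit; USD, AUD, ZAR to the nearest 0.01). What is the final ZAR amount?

GBP 620,000.00 ÷ 0.73234 = USD 846,601.31
USD 846,601.31 ÷ 0.63424 = AUD 1,334,828.00
AUD 1,334,828.00 ÷ 0.0013606 = KRW 981,058,357
KRW 981,058,357 ÷ 61.348 = ZAR 15,991,692.59

ZAR 15,991,692.59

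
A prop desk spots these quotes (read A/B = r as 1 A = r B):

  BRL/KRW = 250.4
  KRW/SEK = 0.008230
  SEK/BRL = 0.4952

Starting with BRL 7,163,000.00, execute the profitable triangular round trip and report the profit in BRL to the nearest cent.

Profitable loop is BRL → KRW → SEK → BRL:
BRL 7,163,000.00 × 250.4 = KRW 1,793,615,200
KRW 1,793,615,200 × 0.008230 = SEK 14,761,453.10
SEK 14,761,453.10 × 0.4952 = BRL 7,309,871.57
Profit = BRL 7,309,871.57 − BRL 7,163,000.00

Profit: BRL 146,871.57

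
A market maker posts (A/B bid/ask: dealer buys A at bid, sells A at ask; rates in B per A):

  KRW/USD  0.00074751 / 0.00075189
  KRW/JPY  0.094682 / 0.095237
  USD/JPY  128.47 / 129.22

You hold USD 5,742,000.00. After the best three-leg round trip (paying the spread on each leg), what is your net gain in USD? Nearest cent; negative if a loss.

Net profit: USD 47,968.66

Best loop USD → JPY → KRW → USD:
USD 5,742,000.00 × 128.47 (sell USD at bid) = JPY 737,674,740
JPY 737,674,740 ÷ 0.095237 (buy KRW at ask) = KRW 7,745,673,845
KRW 7,745,673,845 × 0.00074751 (sell KRW at bid) = USD 5,789,968.66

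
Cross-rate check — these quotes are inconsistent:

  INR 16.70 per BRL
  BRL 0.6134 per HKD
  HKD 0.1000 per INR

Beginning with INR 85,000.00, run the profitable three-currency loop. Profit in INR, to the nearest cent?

Profitable loop is INR → HKD → BRL → INR:
INR 85,000.00 × 0.1000 = HKD 8,500.00
HKD 8,500.00 × 0.6134 = BRL 5,213.90
BRL 5,213.90 × 16.70 = INR 87,072.13
Profit = INR 87,072.13 − INR 85,000.00

Profit: INR 2,072.13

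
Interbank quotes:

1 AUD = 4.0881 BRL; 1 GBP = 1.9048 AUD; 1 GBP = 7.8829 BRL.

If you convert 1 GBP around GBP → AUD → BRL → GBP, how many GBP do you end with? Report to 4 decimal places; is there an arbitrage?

0.9878 (arbitrage exists)

Around GBP → AUD → BRL → GBP: 1 × 1.9048 × 4.0881 ÷ 7.8829 = 0.987836
Product < 1; profitable direction is GBP → BRL → AUD → GBP.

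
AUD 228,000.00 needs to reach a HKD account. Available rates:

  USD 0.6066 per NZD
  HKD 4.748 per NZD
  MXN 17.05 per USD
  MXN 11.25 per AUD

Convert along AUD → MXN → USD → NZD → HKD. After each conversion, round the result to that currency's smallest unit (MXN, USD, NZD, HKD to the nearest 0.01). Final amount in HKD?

AUD 228,000.00 × 11.25 = MXN 2,565,000.00
MXN 2,565,000.00 ÷ 17.05 = USD 150,439.88
USD 150,439.88 ÷ 0.6066 = NZD 248,005.08
NZD 248,005.08 × 4.748 = HKD 1,177,528.12

HKD 1,177,528.12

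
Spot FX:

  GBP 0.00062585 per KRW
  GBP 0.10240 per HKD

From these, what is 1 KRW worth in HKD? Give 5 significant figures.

1 KRW × 0.00062585 = 0.00062585 GBP
0.00062585 GBP ÷ 0.10240 = 0.00611182 HKD

KRW/HKD = 0.0061118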